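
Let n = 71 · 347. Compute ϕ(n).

24220

φ(24637) = 24637 · (1 − 1/71) · (1 − 1/347)
       = 24637 · 24220/24637 = 24220.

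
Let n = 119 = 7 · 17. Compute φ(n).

96

φ(7) = 7 − 1 = 6.
φ(17) = 17 − 1 = 16.
Since φ is multiplicative, φ(119) = 6 · 16 = 96.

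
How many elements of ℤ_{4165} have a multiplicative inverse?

2688

First factor: 4165 = 5 × 7^2 × 17.
φ(5) = 5 − 1 = 4.
φ(7^2) = 7^1·(7−1) = 7·6 = 42.
φ(17) = 17 − 1 = 16.
Multiply: 4 · 42 · 16 = 2688.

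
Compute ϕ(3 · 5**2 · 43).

1680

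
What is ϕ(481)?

Factor 481: 481 = 13 × 37.
φ(481) = 481 · (1 − 1/13) · (1 − 1/37)
       = 481 · 432/481 = 432.

432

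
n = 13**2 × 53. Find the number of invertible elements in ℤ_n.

8112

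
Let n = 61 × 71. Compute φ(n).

4200

φ(4331) = 4331 · (1 − 1/61) · (1 − 1/71)
       = 4331 · 4200/4331 = 4200.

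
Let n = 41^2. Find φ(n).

1640

φ(1681) = 1681 · (1 − 1/41)
       = 1681 · 40/41 = 1640.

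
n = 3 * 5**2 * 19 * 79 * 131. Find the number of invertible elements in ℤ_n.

7300800

φ(14747325) = 14747325 · (1 − 1/3) · (1 − 1/5) · (1 − 1/19) · (1 − 1/79) · (1 − 1/131)
       = 14747325 · 1460160/2949465 = 7300800.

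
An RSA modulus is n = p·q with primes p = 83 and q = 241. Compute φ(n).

19680

φ(83) = 83 − 1 = 82.
φ(241) = 241 − 1 = 240.
Since φ is multiplicative, φ(20003) = 82 · 240 = 19680.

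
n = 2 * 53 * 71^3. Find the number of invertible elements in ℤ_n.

φ(37938566) = 37938566 · (1 − 1/2) · (1 − 1/53) · (1 − 1/71)
       = 37938566 · 3640/7526 = 18349240.

18349240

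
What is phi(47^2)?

2162

φ(47^2) = 47^2 − 47^1 = 2209 − 47 = 2162.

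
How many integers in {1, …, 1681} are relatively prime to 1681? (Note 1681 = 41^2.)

1640

φ(41^2) = 41^2 − 41^1 = 1681 − 41 = 1640.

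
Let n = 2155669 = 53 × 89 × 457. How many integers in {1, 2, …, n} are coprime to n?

φ(2155669) = 2155669 · (1 − 1/53) · (1 − 1/89) · (1 − 1/457)
       = 2155669 · 2086656/2155669 = 2086656.

2086656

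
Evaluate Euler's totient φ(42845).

28800

First factor: 42845 = 5 · 11 · 19 · 41.
φ(5) = 5 − 1 = 4.
φ(11) = 11 − 1 = 10.
φ(19) = 19 − 1 = 18.
φ(41) = 41 − 1 = 40.
Multiply: 4 · 10 · 18 · 40 = 28800.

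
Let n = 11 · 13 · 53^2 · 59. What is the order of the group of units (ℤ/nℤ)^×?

19181760

φ(23699533) = 23699533 · (1 − 1/11) · (1 − 1/13) · (1 − 1/53) · (1 − 1/59)
       = 23699533 · 361920/447161 = 19181760.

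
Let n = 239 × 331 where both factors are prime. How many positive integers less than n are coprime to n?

78540

φ(pq) = (p−1)(q−1) = 238 · 330 = 78540.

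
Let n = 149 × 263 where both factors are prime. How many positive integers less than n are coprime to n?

38776

φ(n) = (p − 1)(q − 1) = (149−1)(263−1) = 148·262 = 38776.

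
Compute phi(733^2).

536556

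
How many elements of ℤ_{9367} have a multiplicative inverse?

8064

Prime factorization: 9367 = 17 × 19 × 29.
φ(17) = 17 − 1 = 16.
φ(19) = 19 − 1 = 18.
φ(29) = 29 − 1 = 28.
Multiply: 16 · 18 · 28 = 8064.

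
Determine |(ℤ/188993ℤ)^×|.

148176

First factor: 188993 = 7^3 · 19 · 29.
φ(7^3) = 7^2·(7−1) = 49·6 = 294.
φ(19) = 19 − 1 = 18.
φ(29) = 29 − 1 = 28.
Since φ is multiplicative, φ(188993) = 294 · 18 · 28 = 148176.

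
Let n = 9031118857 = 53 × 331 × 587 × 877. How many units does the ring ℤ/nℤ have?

φ(53) = 53 − 1 = 52.
φ(331) = 331 − 1 = 330.
φ(587) = 587 − 1 = 586.
φ(877) = 877 − 1 = 876.
Multiply: 52 · 330 · 586 · 876 = 8808845760.

8808845760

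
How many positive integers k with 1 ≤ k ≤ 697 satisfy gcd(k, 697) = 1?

697 = 17 · 41.
φ(697) = 697 · (1 − 1/17) · (1 − 1/41)
       = 697 · 640/697 = 640.

640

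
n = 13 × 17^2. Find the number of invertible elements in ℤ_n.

3264

φ(3757) = 3757 · (1 − 1/13) · (1 − 1/17)
       = 3757 · 192/221 = 3264.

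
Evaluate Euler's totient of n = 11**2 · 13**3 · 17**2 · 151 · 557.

φ(6461679489551) = 6461679489551 · (1 − 1/11) · (1 − 1/13) · (1 − 1/17) · (1 − 1/151) · (1 − 1/557)
       = 6461679489551 · 160128000/204464117 = 5060525184000.

5060525184000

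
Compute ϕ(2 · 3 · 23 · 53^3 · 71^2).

φ(2) = 2 − 1 = 1.
φ(3) = 3 − 1 = 2.
φ(23) = 23 − 1 = 22.
φ(53^3) = 53^2·(53−1) = 2809·52 = 146068.
φ(71^2) = 71^2 − 71^1 = 5041 − 71 = 4970.
Multiply: 1 · 2 · 22 · 146068 · 4970 = 31942150240.

31942150240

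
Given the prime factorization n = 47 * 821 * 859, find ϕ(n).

φ(33146233) = 33146233 · (1 − 1/47) · (1 − 1/821) · (1 − 1/859)
       = 33146233 · 32363760/33146233 = 32363760.

32363760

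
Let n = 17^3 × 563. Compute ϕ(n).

2598688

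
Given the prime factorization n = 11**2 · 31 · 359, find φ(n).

1181400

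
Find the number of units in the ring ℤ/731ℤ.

Prime factorization: 731 = 17 · 43.
φ(17) = 17 − 1 = 16.
φ(43) = 43 − 1 = 42.
Multiply: 16 · 42 = 672.

672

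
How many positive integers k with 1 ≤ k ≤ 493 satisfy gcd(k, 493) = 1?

Factor 493: 493 = 17 · 29.
φ(17) = 17 − 1 = 16.
φ(29) = 29 − 1 = 28.
φ(493) = 16 × 28 = 448.

448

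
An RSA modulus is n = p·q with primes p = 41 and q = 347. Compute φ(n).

13840

φ(41) = 41 − 1 = 40.
φ(347) = 347 − 1 = 346.
Since φ is multiplicative, φ(14227) = 40 · 346 = 13840.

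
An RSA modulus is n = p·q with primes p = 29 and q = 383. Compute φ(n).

For distinct primes, φ(pq) = (p−1)(q−1) = 28 × 382 = 10696.

10696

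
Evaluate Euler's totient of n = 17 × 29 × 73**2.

φ(17) = 17 − 1 = 16.
φ(29) = 29 − 1 = 28.
φ(73^2) = 73^1·(73−1) = 73·72 = 5256.
Multiply: 16 · 28 · 5256 = 2354688.

2354688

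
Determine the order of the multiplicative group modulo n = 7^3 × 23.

6468

φ(7889) = 7889 · (1 − 1/7) · (1 − 1/23)
       = 7889 · 132/161 = 6468.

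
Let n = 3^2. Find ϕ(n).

6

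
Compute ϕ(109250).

39600

First factor: 109250 = 2 × 5**3 × 19 × 23.
φ(109250) = 109250 · (1 − 1/2) · (1 − 1/5) · (1 − 1/19) · (1 − 1/23)
       = 109250 · 1584/4370 = 39600.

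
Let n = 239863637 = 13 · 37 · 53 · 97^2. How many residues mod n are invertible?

209184768

φ(239863637) = 239863637 · (1 − 1/13) · (1 − 1/37) · (1 − 1/53) · (1 − 1/97)
       = 239863637 · 2156544/2472821 = 209184768.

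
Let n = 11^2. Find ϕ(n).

φ(121) = 121 · (1 − 1/11)
       = 121 · 10/11 = 110.

110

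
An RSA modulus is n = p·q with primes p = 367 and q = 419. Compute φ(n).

φ(153773) = 153773 · (1 − 1/367) · (1 − 1/419)
       = 153773 · 152988/153773 = 152988.

152988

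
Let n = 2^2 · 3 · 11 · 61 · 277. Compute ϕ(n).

φ(2^2) = 2^1·(2−1) = 2·1 = 2.
φ(3) = 3 − 1 = 2.
φ(11) = 11 − 1 = 10.
φ(61) = 61 − 1 = 60.
φ(277) = 277 − 1 = 276.
Since φ is multiplicative, φ(2230404) = 2 · 2 · 10 · 60 · 276 = 662400.

662400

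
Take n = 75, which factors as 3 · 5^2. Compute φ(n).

40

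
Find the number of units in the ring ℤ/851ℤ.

792

851 = 23 * 37.
φ(851) = 851 · (1 − 1/23) · (1 − 1/37)
       = 851 · 792/851 = 792.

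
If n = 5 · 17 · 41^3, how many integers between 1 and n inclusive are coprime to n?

φ(5) = 5 − 1 = 4.
φ(17) = 17 − 1 = 16.
φ(41^3) = 41^3 − 41^2 = 68921 − 1681 = 67240.
Since φ is multiplicative, φ(5858285) = 4 · 16 · 67240 = 4303360.

4303360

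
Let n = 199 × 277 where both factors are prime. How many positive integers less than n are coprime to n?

54648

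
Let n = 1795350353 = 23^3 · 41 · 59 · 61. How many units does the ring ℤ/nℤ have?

1620009600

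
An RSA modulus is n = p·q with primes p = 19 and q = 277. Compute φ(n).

φ(n) = (p − 1)(q − 1) = (19−1)(277−1) = 18·276 = 4968.

4968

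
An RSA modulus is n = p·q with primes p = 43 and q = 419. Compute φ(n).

φ(n) = (p − 1)(q − 1) = (43−1)(419−1) = 42·418 = 17556.

17556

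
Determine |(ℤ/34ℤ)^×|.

16

Factor 34: 34 = 2 * 17.
φ(34) = 34 · (1 − 1/2) · (1 − 1/17)
       = 34 · 16/34 = 16.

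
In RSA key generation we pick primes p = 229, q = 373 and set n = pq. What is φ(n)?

84816

φ(229) = 229 − 1 = 228.
φ(373) = 373 − 1 = 372.
Multiply: 228 · 372 = 84816.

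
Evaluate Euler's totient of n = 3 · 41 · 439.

φ(53997) = 53997 · (1 − 1/3) · (1 − 1/41) · (1 − 1/439)
       = 53997 · 35040/53997 = 35040.

35040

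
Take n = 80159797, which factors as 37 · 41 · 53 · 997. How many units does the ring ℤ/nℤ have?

φ(80159797) = 80159797 · (1 − 1/37) · (1 − 1/41) · (1 − 1/53) · (1 − 1/997)
       = 80159797 · 74580480/80159797 = 74580480.

74580480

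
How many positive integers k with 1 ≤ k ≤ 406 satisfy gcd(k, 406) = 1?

168

Prime factorization: 406 = 2 · 7 · 29.
φ(406) = 406 · (1 − 1/2) · (1 − 1/7) · (1 − 1/29)
       = 406 · 168/406 = 168.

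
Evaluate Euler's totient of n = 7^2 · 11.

420

φ(539) = 539 · (1 − 1/7) · (1 − 1/11)
       = 539 · 60/77 = 420.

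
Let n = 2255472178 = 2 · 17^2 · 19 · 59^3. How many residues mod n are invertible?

988492608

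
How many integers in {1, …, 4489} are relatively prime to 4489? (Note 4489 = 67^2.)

4422

φ(67^2) = 67^2 − 67^1 = 4489 − 67 = 4422.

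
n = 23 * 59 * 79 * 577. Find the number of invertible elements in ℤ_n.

57328128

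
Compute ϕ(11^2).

φ(11^2) = 11^1·(11−1) = 11·10 = 110.

110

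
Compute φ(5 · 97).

384

φ(485) = 485 · (1 − 1/5) · (1 − 1/97)
       = 485 · 384/485 = 384.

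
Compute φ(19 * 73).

φ(19) = 19 − 1 = 18.
φ(73) = 73 − 1 = 72.
Multiply: 18 · 72 = 1296.

1296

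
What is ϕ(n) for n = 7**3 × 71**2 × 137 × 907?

180040754880

φ(214851639317) = 214851639317 · (1 − 1/7) · (1 − 1/71) · (1 − 1/137) · (1 − 1/907)
       = 214851639317 · 51750720/61756723 = 180040754880.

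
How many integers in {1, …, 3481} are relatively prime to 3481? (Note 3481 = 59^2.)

φ(59^2) = 59^2 − 59^1 = 3481 − 59 = 3422.

3422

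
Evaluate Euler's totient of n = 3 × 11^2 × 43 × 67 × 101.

φ(105626103) = 105626103 · (1 − 1/3) · (1 − 1/11) · (1 − 1/43) · (1 − 1/67) · (1 − 1/101)
       = 105626103 · 5544000/9602373 = 60984000.

60984000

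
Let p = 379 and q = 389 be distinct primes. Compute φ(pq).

146664

For distinct primes, φ(pq) = (p−1)(q−1) = 378 × 388 = 146664.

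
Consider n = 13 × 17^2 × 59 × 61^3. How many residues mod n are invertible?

42265797120

φ(50313289403) = 50313289403 · (1 − 1/13) · (1 − 1/17) · (1 − 1/59) · (1 − 1/61)
       = 50313289403 · 668160/795379 = 42265797120.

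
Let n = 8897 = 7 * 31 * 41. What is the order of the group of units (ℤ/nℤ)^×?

φ(8897) = 8897 · (1 − 1/7) · (1 − 1/31) · (1 − 1/41)
       = 8897 · 7200/8897 = 7200.

7200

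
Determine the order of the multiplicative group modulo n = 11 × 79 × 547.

φ(475343) = 475343 · (1 − 1/11) · (1 − 1/79) · (1 − 1/547)
       = 475343 · 425880/475343 = 425880.

425880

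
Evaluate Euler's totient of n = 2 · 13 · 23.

264

φ(598) = 598 · (1 − 1/2) · (1 − 1/13) · (1 − 1/23)
       = 598 · 264/598 = 264.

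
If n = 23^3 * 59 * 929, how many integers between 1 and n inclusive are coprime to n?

626403712

φ(23^3) = 23^2·(23−1) = 529·22 = 11638.
φ(59) = 59 − 1 = 58.
φ(929) = 929 − 1 = 928.
φ(666885437) = 11638 × 58 × 928 = 626403712.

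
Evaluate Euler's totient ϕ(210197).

Factor 210197: 210197 = 13 * 19 * 23 * 37.
φ(13) = 13 − 1 = 12.
φ(19) = 19 − 1 = 18.
φ(23) = 23 − 1 = 22.
φ(37) = 37 − 1 = 36.
Multiply: 12 · 18 · 22 · 36 = 171072.

171072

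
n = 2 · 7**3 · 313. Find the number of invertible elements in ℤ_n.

91728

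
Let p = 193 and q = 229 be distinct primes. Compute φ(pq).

For distinct primes, φ(pq) = (p−1)(q−1) = 192 × 228 = 43776.

43776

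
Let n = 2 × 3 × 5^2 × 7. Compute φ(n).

240

φ(2) = 2 − 1 = 1.
φ(3) = 3 − 1 = 2.
φ(5^2) = 5^1·(5−1) = 5·4 = 20.
φ(7) = 7 − 1 = 6.
Multiply: 1 · 2 · 20 · 6 = 240.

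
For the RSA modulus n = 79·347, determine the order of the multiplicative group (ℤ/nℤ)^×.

φ(pq) = (p−1)(q−1) = 78 · 346 = 26988.

26988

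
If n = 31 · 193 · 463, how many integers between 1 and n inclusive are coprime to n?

2661120

φ(31) = 31 − 1 = 30.
φ(193) = 193 − 1 = 192.
φ(463) = 463 − 1 = 462.
Multiply: 30 · 192 · 462 = 2661120.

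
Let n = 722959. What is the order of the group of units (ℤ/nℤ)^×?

635712

First factor: 722959 = 17 · 23 · 43^2.
φ(722959) = 722959 · (1 − 1/17) · (1 − 1/23) · (1 − 1/43)
       = 722959 · 14784/16813 = 635712.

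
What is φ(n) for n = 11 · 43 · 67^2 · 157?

φ(333357629) = 333357629 · (1 − 1/11) · (1 − 1/43) · (1 − 1/67) · (1 − 1/157)
       = 333357629 · 4324320/4975487 = 289729440.

289729440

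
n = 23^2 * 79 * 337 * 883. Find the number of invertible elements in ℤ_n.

11696420736

φ(12435789661) = 12435789661 · (1 − 1/23) · (1 − 1/79) · (1 − 1/337) · (1 − 1/883)
       = 12435789661 · 508540032/540686507 = 11696420736.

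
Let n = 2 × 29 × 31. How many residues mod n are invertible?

φ(1798) = 1798 · (1 − 1/2) · (1 − 1/29) · (1 − 1/31)
       = 1798 · 840/1798 = 840.

840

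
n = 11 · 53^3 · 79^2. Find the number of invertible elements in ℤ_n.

φ(11) = 11 − 1 = 10.
φ(53^3) = 53^2·(53−1) = 2809·52 = 146068.
φ(79^2) = 79^2 − 79^1 = 6241 − 79 = 6162.
Since φ is multiplicative, φ(10220554927) = 10 · 146068 · 6162 = 9000710160.

9000710160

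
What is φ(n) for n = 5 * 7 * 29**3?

φ(5) = 5 − 1 = 4.
φ(7) = 7 − 1 = 6.
φ(29^3) = 29^2·(29−1) = 841·28 = 23548.
Since φ is multiplicative, φ(853615) = 4 · 6 · 23548 = 565152.

565152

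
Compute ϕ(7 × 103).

φ(721) = 721 · (1 − 1/7) · (1 − 1/103)
       = 721 · 612/721 = 612.

612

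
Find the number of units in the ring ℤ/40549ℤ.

36960

40549 = 23 × 41 × 43.
φ(23) = 23 − 1 = 22.
φ(41) = 41 − 1 = 40.
φ(43) = 43 − 1 = 42.
Since φ is multiplicative, φ(40549) = 22 · 40 · 42 = 36960.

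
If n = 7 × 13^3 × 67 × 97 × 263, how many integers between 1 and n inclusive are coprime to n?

φ(26286355823) = 26286355823 · (1 − 1/7) · (1 − 1/13) · (1 − 1/67) · (1 − 1/97) · (1 − 1/263)
       = 26286355823 · 119522304/155540567 = 20199269376.

20199269376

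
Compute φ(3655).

2688

Factor 3655: 3655 = 5 · 17 · 43.
φ(5) = 5 − 1 = 4.
φ(17) = 17 − 1 = 16.
φ(43) = 43 − 1 = 42.
φ(3655) = 4 × 16 × 42 = 2688.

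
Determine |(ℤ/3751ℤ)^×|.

3751 = 11**2 · 31.
φ(3751) = 3751 · (1 − 1/11) · (1 − 1/31)
       = 3751 · 300/341 = 3300.

3300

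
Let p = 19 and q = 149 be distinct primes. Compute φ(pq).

2664

φ(n) = (p − 1)(q − 1) = (19−1)(149−1) = 18·148 = 2664.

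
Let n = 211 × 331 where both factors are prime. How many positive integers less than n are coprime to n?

For distinct primes, φ(pq) = (p−1)(q−1) = 210 × 330 = 69300.

69300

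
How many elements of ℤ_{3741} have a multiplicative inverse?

2352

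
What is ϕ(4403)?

3456

Factor 4403: 4403 = 7 × 17 × 37.
φ(4403) = 4403 · (1 − 1/7) · (1 − 1/17) · (1 − 1/37)
       = 4403 · 3456/4403 = 3456.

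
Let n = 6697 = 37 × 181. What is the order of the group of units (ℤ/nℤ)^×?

6480

φ(6697) = 6697 · (1 − 1/37) · (1 − 1/181)
       = 6697 · 6480/6697 = 6480.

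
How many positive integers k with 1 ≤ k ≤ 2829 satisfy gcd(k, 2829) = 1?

1760

Prime factorization: 2829 = 3 * 23 * 41.
φ(2829) = 2829 · (1 − 1/3) · (1 − 1/23) · (1 − 1/41)
       = 2829 · 1760/2829 = 1760.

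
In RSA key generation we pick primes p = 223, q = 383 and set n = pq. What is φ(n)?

φ(223) = 223 − 1 = 222.
φ(383) = 383 − 1 = 382.
φ(85409) = 222 × 382 = 84804.

84804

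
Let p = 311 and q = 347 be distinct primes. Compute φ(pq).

φ(n) = (p − 1)(q − 1) = (311−1)(347−1) = 310·346 = 107260.

107260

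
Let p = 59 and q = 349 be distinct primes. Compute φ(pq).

20184

φ(59) = 59 − 1 = 58.
φ(349) = 349 − 1 = 348.
φ(20591) = 58 × 348 = 20184.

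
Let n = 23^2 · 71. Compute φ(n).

φ(37559) = 37559 · (1 − 1/23) · (1 − 1/71)
       = 37559 · 1540/1633 = 35420.

35420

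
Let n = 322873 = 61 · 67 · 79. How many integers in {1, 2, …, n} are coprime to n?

φ(322873) = 322873 · (1 − 1/61) · (1 − 1/67) · (1 − 1/79)
       = 322873 · 308880/322873 = 308880.

308880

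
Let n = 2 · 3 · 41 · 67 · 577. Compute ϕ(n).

φ(2) = 2 − 1 = 1.
φ(3) = 3 − 1 = 2.
φ(41) = 41 − 1 = 40.
φ(67) = 67 − 1 = 66.
φ(577) = 577 − 1 = 576.
Since φ is multiplicative, φ(9510114) = 1 · 2 · 40 · 66 · 576 = 3041280.

3041280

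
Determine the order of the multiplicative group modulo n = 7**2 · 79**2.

258804

φ(305809) = 305809 · (1 − 1/7) · (1 − 1/79)
       = 305809 · 468/553 = 258804.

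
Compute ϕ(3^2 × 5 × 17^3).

110976

φ(3^2) = 3^2 − 3^1 = 9 − 3 = 6.
φ(5) = 5 − 1 = 4.
φ(17^3) = 17^3 − 17^2 = 4913 − 289 = 4624.
Since φ is multiplicative, φ(221085) = 6 · 4 · 4624 = 110976.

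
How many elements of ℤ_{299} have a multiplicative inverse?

Factor 299: 299 = 13 · 23.
φ(299) = 299 · (1 − 1/13) · (1 − 1/23)
       = 299 · 264/299 = 264.

264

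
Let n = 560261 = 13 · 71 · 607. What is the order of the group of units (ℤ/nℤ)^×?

509040

φ(13) = 13 − 1 = 12.
φ(71) = 71 − 1 = 70.
φ(607) = 607 − 1 = 606.
Multiply: 12 · 70 · 606 = 509040.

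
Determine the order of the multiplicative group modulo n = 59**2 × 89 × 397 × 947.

φ(116475481831) = 116475481831 · (1 − 1/59) · (1 − 1/89) · (1 − 1/397) · (1 − 1/947)
       = 116475481831 · 1912040064/1974160709 = 112810363776.

112810363776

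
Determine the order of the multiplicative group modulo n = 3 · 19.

36

φ(3) = 3 − 1 = 2.
φ(19) = 19 − 1 = 18.
Since φ is multiplicative, φ(57) = 2 · 18 = 36.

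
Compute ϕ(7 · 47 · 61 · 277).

4570560

φ(5559113) = 5559113 · (1 − 1/7) · (1 − 1/47) · (1 − 1/61) · (1 − 1/277)
       = 5559113 · 4570560/5559113 = 4570560.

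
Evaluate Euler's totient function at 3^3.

18

φ(3^3) = 3^2·(3−1) = 9·2 = 18.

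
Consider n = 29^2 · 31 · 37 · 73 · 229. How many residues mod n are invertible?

φ(29^2) = 29^2 − 29^1 = 841 − 29 = 812.
φ(31) = 31 − 1 = 30.
φ(37) = 37 − 1 = 36.
φ(73) = 73 − 1 = 72.
φ(229) = 229 − 1 = 228.
φ(16125669559) = 812 × 30 × 36 × 72 × 228 = 14396175360.

14396175360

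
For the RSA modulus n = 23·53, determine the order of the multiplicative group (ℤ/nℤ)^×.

1144

φ(n) = (p − 1)(q − 1) = (23−1)(53−1) = 22·52 = 1144.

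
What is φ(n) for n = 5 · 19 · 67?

4752

φ(6365) = 6365 · (1 − 1/5) · (1 − 1/19) · (1 − 1/67)
       = 6365 · 4752/6365 = 4752.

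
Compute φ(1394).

640

Prime factorization: 1394 = 2 · 17 · 41.
φ(1394) = 1394 · (1 − 1/2) · (1 − 1/17) · (1 − 1/41)
       = 1394 · 640/1394 = 640.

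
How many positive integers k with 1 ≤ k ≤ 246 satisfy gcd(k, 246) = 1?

80

Prime factorization: 246 = 2 · 3 · 41.
φ(246) = 246 · (1 − 1/2) · (1 − 1/3) · (1 − 1/41)
       = 246 · 80/246 = 80.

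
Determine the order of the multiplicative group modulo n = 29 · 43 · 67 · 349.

φ(29158601) = 29158601 · (1 − 1/29) · (1 − 1/43) · (1 − 1/67) · (1 − 1/349)
       = 29158601 · 27010368/29158601 = 27010368.

27010368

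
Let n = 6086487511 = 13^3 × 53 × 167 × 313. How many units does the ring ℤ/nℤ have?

φ(13^3) = 13^3 − 13^2 = 2197 − 169 = 2028.
φ(53) = 53 − 1 = 52.
φ(167) = 167 − 1 = 166.
φ(313) = 313 − 1 = 312.
Multiply: 2028 · 52 · 166 · 312 = 5461777152.

5461777152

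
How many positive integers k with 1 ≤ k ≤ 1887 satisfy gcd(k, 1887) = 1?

1887 = 3 · 17 · 37.
φ(3) = 3 − 1 = 2.
φ(17) = 17 − 1 = 16.
φ(37) = 37 − 1 = 36.
φ(1887) = 2 × 16 × 36 = 1152.

1152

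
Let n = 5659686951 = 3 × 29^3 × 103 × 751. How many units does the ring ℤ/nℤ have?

3602844000

φ(3) = 3 − 1 = 2.
φ(29^3) = 29^3 − 29^2 = 24389 − 841 = 23548.
φ(103) = 103 − 1 = 102.
φ(751) = 751 − 1 = 750.
Multiply: 2 · 23548 · 102 · 750 = 3602844000.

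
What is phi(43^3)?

77658

φ(43^3) = 43^2·(43−1) = 1849·42 = 77658.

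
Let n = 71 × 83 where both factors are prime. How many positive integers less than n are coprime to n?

5740

φ(n) = (p − 1)(q − 1) = (71−1)(83−1) = 70·82 = 5740.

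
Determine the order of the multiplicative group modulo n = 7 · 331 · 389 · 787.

φ(7) = 7 − 1 = 6.
φ(331) = 331 − 1 = 330.
φ(389) = 389 − 1 = 388.
φ(787) = 787 − 1 = 786.
Multiply: 6 · 330 · 388 · 786 = 603836640.

603836640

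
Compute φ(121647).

73920

121647 = 3 * 23 * 41 * 43.
φ(121647) = 121647 · (1 − 1/3) · (1 − 1/23) · (1 − 1/41) · (1 − 1/43)
       = 121647 · 73920/121647 = 73920.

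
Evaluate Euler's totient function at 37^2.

φ(37^2) = 37^2 − 37^1 = 1369 − 37 = 1332.

1332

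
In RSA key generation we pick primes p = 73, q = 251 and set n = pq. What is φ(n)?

φ(pq) = (p−1)(q−1) = 72 · 250 = 18000.

18000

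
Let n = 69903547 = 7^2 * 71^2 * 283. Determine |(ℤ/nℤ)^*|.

58864680

φ(7^2) = 7^1·(7−1) = 7·6 = 42.
φ(71^2) = 71^1·(71−1) = 71·70 = 4970.
φ(283) = 283 − 1 = 282.
Since φ is multiplicative, φ(69903547) = 42 · 4970 · 282 = 58864680.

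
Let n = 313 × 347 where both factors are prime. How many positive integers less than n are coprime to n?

107952

For distinct primes, φ(pq) = (p−1)(q−1) = 312 × 346 = 107952.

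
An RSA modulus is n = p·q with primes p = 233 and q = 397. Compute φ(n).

91872

φ(pq) = (p−1)(q−1) = 232 · 396 = 91872.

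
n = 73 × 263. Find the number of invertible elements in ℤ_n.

φ(73) = 73 − 1 = 72.
φ(263) = 263 − 1 = 262.
φ(19199) = 72 × 262 = 18864.

18864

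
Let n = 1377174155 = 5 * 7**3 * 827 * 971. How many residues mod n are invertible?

φ(5) = 5 − 1 = 4.
φ(7^3) = 7^3 − 7^2 = 343 − 49 = 294.
φ(827) = 827 − 1 = 826.
φ(971) = 971 − 1 = 970.
Since φ is multiplicative, φ(1377174155) = 4 · 294 · 826 · 970 = 942234720.

942234720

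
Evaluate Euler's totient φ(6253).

5616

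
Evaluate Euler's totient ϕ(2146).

Prime factorization: 2146 = 2 · 29 · 37.
φ(2146) = 2146 · (1 − 1/2) · (1 − 1/29) · (1 − 1/37)
       = 2146 · 1008/2146 = 1008.

1008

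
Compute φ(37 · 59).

2088

φ(37) = 37 − 1 = 36.
φ(59) = 59 − 1 = 58.
Since φ is multiplicative, φ(2183) = 36 · 58 = 2088.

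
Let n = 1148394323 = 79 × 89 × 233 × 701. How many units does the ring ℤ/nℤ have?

1114713600

φ(79) = 79 − 1 = 78.
φ(89) = 89 − 1 = 88.
φ(233) = 233 − 1 = 232.
φ(701) = 701 − 1 = 700.
Since φ is multiplicative, φ(1148394323) = 78 · 88 · 232 · 700 = 1114713600.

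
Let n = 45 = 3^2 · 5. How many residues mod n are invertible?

φ(45) = 45 · (1 − 1/3) · (1 − 1/5)
       = 45 · 8/15 = 24.

24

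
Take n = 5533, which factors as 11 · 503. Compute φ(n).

5020

φ(5533) = 5533 · (1 − 1/11) · (1 − 1/503)
       = 5533 · 5020/5533 = 5020.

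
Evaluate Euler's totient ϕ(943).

880

Factor 943: 943 = 23 × 41.
φ(943) = 943 · (1 − 1/23) · (1 − 1/41)
       = 943 · 880/943 = 880.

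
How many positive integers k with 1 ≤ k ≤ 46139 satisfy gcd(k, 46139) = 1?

Factor 46139: 46139 = 29 · 37 · 43.
φ(29) = 29 − 1 = 28.
φ(37) = 37 − 1 = 36.
φ(43) = 43 − 1 = 42.
Since φ is multiplicative, φ(46139) = 28 · 36 · 42 = 42336.

42336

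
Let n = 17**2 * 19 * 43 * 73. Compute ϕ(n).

14805504

φ(17236249) = 17236249 · (1 − 1/17) · (1 − 1/19) · (1 − 1/43) · (1 − 1/73)
       = 17236249 · 870912/1013897 = 14805504.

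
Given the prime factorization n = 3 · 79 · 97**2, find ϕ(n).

φ(3) = 3 − 1 = 2.
φ(79) = 79 − 1 = 78.
φ(97^2) = 97^2 − 97^1 = 9409 − 97 = 9312.
Since φ is multiplicative, φ(2229933) = 2 · 78 · 9312 = 1452672.

1452672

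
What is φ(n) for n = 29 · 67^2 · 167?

20553456

φ(21740227) = 21740227 · (1 − 1/29) · (1 − 1/67) · (1 − 1/167)
       = 21740227 · 306768/324481 = 20553456.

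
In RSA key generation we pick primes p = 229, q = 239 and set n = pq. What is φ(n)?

54264

For distinct primes, φ(pq) = (p−1)(q−1) = 228 × 238 = 54264.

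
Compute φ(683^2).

465806

φ(466489) = 466489 · (1 − 1/683)
       = 466489 · 682/683 = 465806.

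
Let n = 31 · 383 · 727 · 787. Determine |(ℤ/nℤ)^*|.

6539488560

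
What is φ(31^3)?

28830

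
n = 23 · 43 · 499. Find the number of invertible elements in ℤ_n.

φ(493511) = 493511 · (1 − 1/23) · (1 − 1/43) · (1 − 1/499)
       = 493511 · 460152/493511 = 460152.

460152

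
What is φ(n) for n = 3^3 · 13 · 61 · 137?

φ(3^3) = 3^3 − 3^2 = 27 − 9 = 18.
φ(13) = 13 − 1 = 12.
φ(61) = 61 − 1 = 60.
φ(137) = 137 − 1 = 136.
Since φ is multiplicative, φ(2933307) = 18 · 12 · 60 · 136 = 1762560.

1762560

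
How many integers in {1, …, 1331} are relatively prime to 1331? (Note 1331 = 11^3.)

1210

φ(1331) = 1331 · (1 − 1/11)
       = 1331 · 10/11 = 1210.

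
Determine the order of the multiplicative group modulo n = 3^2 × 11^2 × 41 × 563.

14836800

φ(3^2) = 3^2 − 3^1 = 9 − 3 = 6.
φ(11^2) = 11^1·(11−1) = 11·10 = 110.
φ(41) = 41 − 1 = 40.
φ(563) = 563 − 1 = 562.
Since φ is multiplicative, φ(25137387) = 6 · 110 · 40 · 562 = 14836800.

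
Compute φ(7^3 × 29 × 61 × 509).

φ(7^3) = 7^2·(7−1) = 49·6 = 294.
φ(29) = 29 − 1 = 28.
φ(61) = 61 − 1 = 60.
φ(509) = 509 − 1 = 508.
Multiply: 294 · 28 · 60 · 508 = 250911360.

250911360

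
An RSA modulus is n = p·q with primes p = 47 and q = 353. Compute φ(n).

16192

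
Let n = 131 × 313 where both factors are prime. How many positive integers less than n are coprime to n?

40560

φ(131) = 131 − 1 = 130.
φ(313) = 313 − 1 = 312.
Since φ is multiplicative, φ(41003) = 130 · 312 = 40560.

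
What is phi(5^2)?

φ(5^2) = 5^2 − 5^1 = 25 − 5 = 20.

20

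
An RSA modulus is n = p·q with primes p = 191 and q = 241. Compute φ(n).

φ(pq) = (p−1)(q−1) = 190 · 240 = 45600.

45600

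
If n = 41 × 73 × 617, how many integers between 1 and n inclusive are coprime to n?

1774080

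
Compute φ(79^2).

6162

φ(79^2) = 79^2 − 79^1 = 6241 − 79 = 6162.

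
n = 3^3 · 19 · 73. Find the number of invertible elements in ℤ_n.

23328

φ(3^3) = 3^2·(3−1) = 9·2 = 18.
φ(19) = 19 − 1 = 18.
φ(73) = 73 − 1 = 72.
φ(37449) = 18 × 18 × 72 = 23328.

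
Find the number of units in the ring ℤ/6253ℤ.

5616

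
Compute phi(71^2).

φ(71^2) = 71^1·(71−1) = 71·70 = 4970.

4970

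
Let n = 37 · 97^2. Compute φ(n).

φ(348133) = 348133 · (1 − 1/37) · (1 − 1/97)
       = 348133 · 3456/3589 = 335232.

335232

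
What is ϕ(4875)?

Factor 4875: 4875 = 3 · 5**3 · 13.
φ(4875) = 4875 · (1 − 1/3) · (1 − 1/5) · (1 − 1/13)
       = 4875 · 96/195 = 2400.

2400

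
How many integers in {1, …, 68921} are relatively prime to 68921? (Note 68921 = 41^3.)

67240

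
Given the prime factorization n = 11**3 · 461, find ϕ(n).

556600

φ(11^3) = 11^2·(11−1) = 121·10 = 1210.
φ(461) = 461 − 1 = 460.
Since φ is multiplicative, φ(613591) = 1210 · 460 = 556600.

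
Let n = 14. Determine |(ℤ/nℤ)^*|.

6

Prime factorization: 14 = 2 · 7.
φ(2) = 2 − 1 = 1.
φ(7) = 7 − 1 = 6.
φ(14) = 1 × 6 = 6.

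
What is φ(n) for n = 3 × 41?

φ(123) = 123 · (1 − 1/3) · (1 − 1/41)
       = 123 · 80/123 = 80.

80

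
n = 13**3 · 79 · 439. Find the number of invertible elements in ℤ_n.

69284592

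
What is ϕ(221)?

Factor 221: 221 = 13 * 17.
φ(13) = 13 − 1 = 12.
φ(17) = 17 − 1 = 16.
Multiply: 12 · 16 = 192.

192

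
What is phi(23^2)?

506

φ(529) = 529 · (1 − 1/23)
       = 529 · 22/23 = 506.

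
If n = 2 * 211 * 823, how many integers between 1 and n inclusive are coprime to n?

172620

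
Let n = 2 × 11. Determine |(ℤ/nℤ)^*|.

10

φ(22) = 22 · (1 − 1/2) · (1 − 1/11)
       = 22 · 10/22 = 10.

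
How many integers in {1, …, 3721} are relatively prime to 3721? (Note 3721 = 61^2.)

3660

φ(3721) = 3721 · (1 − 1/61)
       = 3721 · 60/61 = 3660.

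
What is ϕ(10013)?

8640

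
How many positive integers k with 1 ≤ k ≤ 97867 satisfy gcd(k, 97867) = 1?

Prime factorization: 97867 = 7 · 11 · 31 · 41.
φ(97867) = 97867 · (1 − 1/7) · (1 − 1/11) · (1 − 1/31) · (1 − 1/41)
       = 97867 · 72000/97867 = 72000.

72000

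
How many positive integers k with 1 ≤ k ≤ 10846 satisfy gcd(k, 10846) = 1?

First factor: 10846 = 2 × 11 × 17 × 29.
φ(2) = 2 − 1 = 1.
φ(11) = 11 − 1 = 10.
φ(17) = 17 − 1 = 16.
φ(29) = 29 − 1 = 28.
φ(10846) = 1 × 10 × 16 × 28 = 4480.

4480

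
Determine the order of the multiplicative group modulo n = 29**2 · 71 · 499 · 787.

φ(23449285943) = 23449285943 · (1 − 1/29) · (1 − 1/71) · (1 − 1/499) · (1 − 1/787)
       = 23449285943 · 767198880/808596067 = 22248767520.

22248767520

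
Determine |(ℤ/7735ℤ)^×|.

7735 = 5 · 7 · 13 · 17.
φ(7735) = 7735 · (1 − 1/5) · (1 − 1/7) · (1 − 1/13) · (1 − 1/17)
       = 7735 · 4608/7735 = 4608.

4608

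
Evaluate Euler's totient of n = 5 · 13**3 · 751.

φ(8249735) = 8249735 · (1 − 1/5) · (1 − 1/13) · (1 − 1/751)
       = 8249735 · 36000/48815 = 6084000.

6084000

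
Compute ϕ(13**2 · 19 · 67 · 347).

φ(74652539) = 74652539 · (1 − 1/13) · (1 − 1/19) · (1 − 1/67) · (1 − 1/347)
       = 74652539 · 4932576/5742503 = 64123488.

64123488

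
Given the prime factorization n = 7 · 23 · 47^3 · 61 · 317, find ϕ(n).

φ(7) = 7 − 1 = 6.
φ(23) = 23 − 1 = 22.
φ(47^3) = 47^2·(47−1) = 2209·46 = 101614.
φ(61) = 61 − 1 = 60.
φ(317) = 317 − 1 = 316.
Multiply: 6 · 22 · 101614 · 60 · 316 = 254311390080.

254311390080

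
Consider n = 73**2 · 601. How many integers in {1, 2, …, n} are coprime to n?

3153600

φ(3202729) = 3202729 · (1 − 1/73) · (1 − 1/601)
       = 3202729 · 43200/43873 = 3153600.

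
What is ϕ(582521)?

498960

Factor 582521: 582521 = 19 · 23 · 31 · 43.
φ(19) = 19 − 1 = 18.
φ(23) = 23 − 1 = 22.
φ(31) = 31 − 1 = 30.
φ(43) = 43 − 1 = 42.
Multiply: 18 · 22 · 30 · 42 = 498960.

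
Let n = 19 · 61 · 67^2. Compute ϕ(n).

4775760

φ(19) = 19 − 1 = 18.
φ(61) = 61 − 1 = 60.
φ(67^2) = 67^2 − 67^1 = 4489 − 67 = 4422.
Multiply: 18 · 60 · 4422 = 4775760.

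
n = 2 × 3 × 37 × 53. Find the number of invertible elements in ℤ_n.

3744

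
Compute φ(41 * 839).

φ(34399) = 34399 · (1 − 1/41) · (1 − 1/839)
       = 34399 · 33520/34399 = 33520.

33520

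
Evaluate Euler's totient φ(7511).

First factor: 7511 = 7 · 29 · 37.
φ(7) = 7 − 1 = 6.
φ(29) = 29 − 1 = 28.
φ(37) = 37 − 1 = 36.
Since φ is multiplicative, φ(7511) = 6 · 28 · 36 = 6048.

6048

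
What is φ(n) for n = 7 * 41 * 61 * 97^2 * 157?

20918476800

φ(7) = 7 − 1 = 6.
φ(41) = 41 − 1 = 40.
φ(61) = 61 − 1 = 60.
φ(97^2) = 97^2 − 97^1 = 9409 − 97 = 9312.
φ(157) = 157 − 1 = 156.
φ(25861567991) = 6 × 40 × 60 × 9312 × 156 = 20918476800.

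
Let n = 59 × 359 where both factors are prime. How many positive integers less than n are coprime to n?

20764

φ(59) = 59 − 1 = 58.
φ(359) = 359 − 1 = 358.
Multiply: 58 · 358 = 20764.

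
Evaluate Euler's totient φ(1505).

1008

Factor 1505: 1505 = 5 · 7 · 43.
φ(1505) = 1505 · (1 − 1/5) · (1 − 1/7) · (1 − 1/43)
       = 1505 · 1008/1505 = 1008.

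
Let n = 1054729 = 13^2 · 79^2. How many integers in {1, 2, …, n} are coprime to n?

961272

φ(13^2) = 13^1·(13−1) = 13·12 = 156.
φ(79^2) = 79^1·(79−1) = 79·78 = 6162.
Since φ is multiplicative, φ(1054729) = 156 · 6162 = 961272.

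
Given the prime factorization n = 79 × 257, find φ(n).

φ(20303) = 20303 · (1 − 1/79) · (1 − 1/257)
       = 20303 · 19968/20303 = 19968.

19968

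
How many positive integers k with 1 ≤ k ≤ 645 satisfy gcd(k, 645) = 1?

336

Prime factorization: 645 = 3 × 5 × 43.
φ(3) = 3 − 1 = 2.
φ(5) = 5 − 1 = 4.
φ(43) = 43 − 1 = 42.
φ(645) = 2 × 4 × 42 = 336.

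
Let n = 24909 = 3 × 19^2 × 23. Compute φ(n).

15048

φ(24909) = 24909 · (1 − 1/3) · (1 − 1/19) · (1 − 1/23)
       = 24909 · 792/1311 = 15048.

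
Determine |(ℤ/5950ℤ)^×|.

5950 = 2 · 5**2 · 7 · 17.
φ(5950) = 5950 · (1 − 1/2) · (1 − 1/5) · (1 − 1/7) · (1 − 1/17)
       = 5950 · 384/1190 = 1920.

1920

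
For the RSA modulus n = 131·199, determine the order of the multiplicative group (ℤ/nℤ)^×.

25740

φ(131) = 131 − 1 = 130.
φ(199) = 199 − 1 = 198.
Since φ is multiplicative, φ(26069) = 130 · 198 = 25740.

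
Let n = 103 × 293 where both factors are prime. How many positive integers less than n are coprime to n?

φ(pq) = (p−1)(q−1) = 102 · 292 = 29784.

29784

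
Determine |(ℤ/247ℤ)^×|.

216

First factor: 247 = 13 · 19.
φ(13) = 13 − 1 = 12.
φ(19) = 19 − 1 = 18.
φ(247) = 12 × 18 = 216.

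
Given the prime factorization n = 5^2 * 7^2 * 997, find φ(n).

φ(5^2) = 5^2 − 5^1 = 25 − 5 = 20.
φ(7^2) = 7^2 − 7^1 = 49 − 7 = 42.
φ(997) = 997 − 1 = 996.
Since φ is multiplicative, φ(1221325) = 20 · 42 · 996 = 836640.

836640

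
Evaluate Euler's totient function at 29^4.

682892

φ(707281) = 707281 · (1 − 1/29)
       = 707281 · 28/29 = 682892.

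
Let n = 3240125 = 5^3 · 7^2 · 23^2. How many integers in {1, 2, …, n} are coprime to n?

2125200

φ(5^3) = 5^2·(5−1) = 25·4 = 100.
φ(7^2) = 7^1·(7−1) = 7·6 = 42.
φ(23^2) = 23^1·(23−1) = 23·22 = 506.
Multiply: 100 · 42 · 506 = 2125200.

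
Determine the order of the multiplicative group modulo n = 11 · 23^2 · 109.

φ(11) = 11 − 1 = 10.
φ(23^2) = 23^1·(23−1) = 23·22 = 506.
φ(109) = 109 − 1 = 108.
Multiply: 10 · 506 · 108 = 546480.

546480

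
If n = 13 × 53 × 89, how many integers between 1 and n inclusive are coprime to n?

54912

φ(13) = 13 − 1 = 12.
φ(53) = 53 − 1 = 52.
φ(89) = 89 − 1 = 88.
Multiply: 12 · 52 · 88 = 54912.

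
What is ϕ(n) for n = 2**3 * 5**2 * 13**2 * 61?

φ(2061800) = 2061800 · (1 − 1/2) · (1 − 1/5) · (1 − 1/13) · (1 − 1/61)
       = 2061800 · 2880/7930 = 748800.

748800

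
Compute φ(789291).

Prime factorization: 789291 = 3^3 · 23 · 31 · 41.
φ(3^3) = 3^2·(3−1) = 9·2 = 18.
φ(23) = 23 − 1 = 22.
φ(31) = 31 − 1 = 30.
φ(41) = 41 − 1 = 40.
Since φ is multiplicative, φ(789291) = 18 · 22 · 30 · 40 = 475200.

475200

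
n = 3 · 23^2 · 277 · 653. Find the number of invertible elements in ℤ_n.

φ(3) = 3 − 1 = 2.
φ(23^2) = 23^1·(23−1) = 23·22 = 506.
φ(277) = 277 − 1 = 276.
φ(653) = 653 − 1 = 652.
Since φ is multiplicative, φ(287058147) = 2 · 506 · 276 · 652 = 182111424.

182111424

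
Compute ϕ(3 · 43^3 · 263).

40692792

φ(62731023) = 62731023 · (1 − 1/3) · (1 − 1/43) · (1 − 1/263)
       = 62731023 · 22008/33927 = 40692792.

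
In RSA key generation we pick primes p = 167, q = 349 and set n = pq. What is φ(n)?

57768

φ(58283) = 58283 · (1 − 1/167) · (1 − 1/349)
       = 58283 · 57768/58283 = 57768.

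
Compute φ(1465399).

1249248

First factor: 1465399 = 13^3 · 23 · 29.
φ(13^3) = 13^3 − 13^2 = 2197 − 169 = 2028.
φ(23) = 23 − 1 = 22.
φ(29) = 29 − 1 = 28.
Since φ is multiplicative, φ(1465399) = 2028 · 22 · 28 = 1249248.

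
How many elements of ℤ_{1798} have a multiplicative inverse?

840

First factor: 1798 = 2 * 29 * 31.
φ(1798) = 1798 · (1 − 1/2) · (1 − 1/29) · (1 − 1/31)
       = 1798 · 840/1798 = 840.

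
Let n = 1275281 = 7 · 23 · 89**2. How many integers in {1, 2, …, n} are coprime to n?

φ(1275281) = 1275281 · (1 − 1/7) · (1 − 1/23) · (1 − 1/89)
       = 1275281 · 11616/14329 = 1033824.

1033824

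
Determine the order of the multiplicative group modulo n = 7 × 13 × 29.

φ(2639) = 2639 · (1 − 1/7) · (1 − 1/13) · (1 − 1/29)
       = 2639 · 2016/2639 = 2016.

2016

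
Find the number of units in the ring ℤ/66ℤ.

20

Factor 66: 66 = 2 × 3 × 11.
φ(66) = 66 · (1 − 1/2) · (1 − 1/3) · (1 − 1/11)
       = 66 · 20/66 = 20.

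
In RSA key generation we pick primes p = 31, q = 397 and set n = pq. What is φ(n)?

11880

φ(n) = (p − 1)(q − 1) = (31−1)(397−1) = 30·396 = 11880.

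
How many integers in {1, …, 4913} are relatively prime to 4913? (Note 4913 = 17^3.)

4624

φ(4913) = 4913 · (1 − 1/17)
       = 4913 · 16/17 = 4624.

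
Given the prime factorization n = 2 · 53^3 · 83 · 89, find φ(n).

1054026688

φ(2199508798) = 2199508798 · (1 − 1/2) · (1 − 1/53) · (1 − 1/83) · (1 − 1/89)
       = 2199508798 · 375232/783022 = 1054026688.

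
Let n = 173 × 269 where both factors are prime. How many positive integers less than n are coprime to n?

φ(46537) = 46537 · (1 − 1/173) · (1 − 1/269)
       = 46537 · 46096/46537 = 46096.

46096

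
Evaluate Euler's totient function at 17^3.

φ(17^3) = 17^2·(17−1) = 289·16 = 4624.

4624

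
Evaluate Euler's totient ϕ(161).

132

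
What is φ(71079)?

42336

Factor 71079: 71079 = 3 · 19 · 29 · 43.
φ(71079) = 71079 · (1 − 1/3) · (1 − 1/19) · (1 − 1/29) · (1 − 1/43)
       = 71079 · 42336/71079 = 42336.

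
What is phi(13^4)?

26364

φ(13^4) = 13^4 − 13^3 = 28561 − 2197 = 26364.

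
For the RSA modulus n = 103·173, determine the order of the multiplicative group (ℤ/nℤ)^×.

17544

φ(pq) = (p−1)(q−1) = 102 · 172 = 17544.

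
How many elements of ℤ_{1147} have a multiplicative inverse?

1080

Prime factorization: 1147 = 31 × 37.
φ(31) = 31 − 1 = 30.
φ(37) = 37 − 1 = 36.
Multiply: 30 · 36 = 1080.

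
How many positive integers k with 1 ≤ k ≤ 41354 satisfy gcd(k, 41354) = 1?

18480

Factor 41354: 41354 = 2 * 23 * 29 * 31.
φ(2) = 2 − 1 = 1.
φ(23) = 23 − 1 = 22.
φ(29) = 29 − 1 = 28.
φ(31) = 31 − 1 = 30.
Since φ is multiplicative, φ(41354) = 1 · 22 · 28 · 30 = 18480.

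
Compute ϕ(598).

First factor: 598 = 2 * 13 * 23.
φ(598) = 598 · (1 − 1/2) · (1 − 1/13) · (1 − 1/23)
       = 598 · 264/598 = 264.

264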